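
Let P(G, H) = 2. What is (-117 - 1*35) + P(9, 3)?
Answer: -150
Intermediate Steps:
(-117 - 1*35) + P(9, 3) = (-117 - 1*35) + 2 = (-117 - 35) + 2 = -152 + 2 = -150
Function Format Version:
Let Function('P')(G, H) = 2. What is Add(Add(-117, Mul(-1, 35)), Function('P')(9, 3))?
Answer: -150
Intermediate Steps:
Add(Add(-117, Mul(-1, 35)), Function('P')(9, 3)) = Add(Add(-117, Mul(-1, 35)), 2) = Add(Add(-117, -35), 2) = Add(-152, 2) = -150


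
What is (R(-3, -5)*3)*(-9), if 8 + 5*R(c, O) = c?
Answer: 297/5 ≈ 59.400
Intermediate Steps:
R(c, O) = -8/5 + c/5
(R(-3, -5)*3)*(-9) = ((-8/5 + (⅕)*(-3))*3)*(-9) = ((-8/5 - ⅗)*3)*(-9) = -11/5*3*(-9) = -33/5*(-9) = 297/5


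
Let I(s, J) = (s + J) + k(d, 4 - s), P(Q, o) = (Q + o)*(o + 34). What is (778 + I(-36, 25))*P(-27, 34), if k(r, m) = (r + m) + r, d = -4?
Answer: 380324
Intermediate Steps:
P(Q, o) = (34 + o)*(Q + o) (P(Q, o) = (Q + o)*(34 + o) = (34 + o)*(Q + o))
k(r, m) = m + 2*r (k(r, m) = (m + r) + r = m + 2*r)
I(s, J) = -4 + J (I(s, J) = (s + J) + ((4 - s) + 2*(-4)) = (J + s) + ((4 - s) - 8) = (J + s) + (-4 - s) = -4 + J)
(778 + I(-36, 25))*P(-27, 34) = (778 + (-4 + 25))*(34² + 34*(-27) + 34*34 - 27*34) = (778 + 21)*(1156 - 918 + 1156 - 918) = 799*476 = 380324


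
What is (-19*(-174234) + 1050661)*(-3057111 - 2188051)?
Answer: -22874712714334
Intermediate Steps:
(-19*(-174234) + 1050661)*(-3057111 - 2188051) = (3310446 + 1050661)*(-5245162) = 4361107*(-5245162) = -22874712714334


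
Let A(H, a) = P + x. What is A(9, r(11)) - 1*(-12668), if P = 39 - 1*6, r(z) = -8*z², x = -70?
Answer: 12631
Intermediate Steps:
P = 33 (P = 39 - 6 = 33)
A(H, a) = -37 (A(H, a) = 33 - 70 = -37)
A(9, r(11)) - 1*(-12668) = -37 - 1*(-12668) = -37 + 12668 = 12631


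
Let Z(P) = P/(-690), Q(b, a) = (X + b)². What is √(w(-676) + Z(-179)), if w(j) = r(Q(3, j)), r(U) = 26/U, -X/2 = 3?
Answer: 7*√30590/690 ≈ 1.7743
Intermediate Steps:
X = -6 (X = -2*3 = -6)
Q(b, a) = (-6 + b)²
Z(P) = -P/690 (Z(P) = P*(-1/690) = -P/690)
w(j) = 26/9 (w(j) = 26/((-6 + 3)²) = 26/((-3)²) = 26/9)
√(w(-676) + Z(-179)) = √(26/9 - 1/690*(-179)) = √(26/9 + 179/690) = √(6517/2070) = 7*√30590/690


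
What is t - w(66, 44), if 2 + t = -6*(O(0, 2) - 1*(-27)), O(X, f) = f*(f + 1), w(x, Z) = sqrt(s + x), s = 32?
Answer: -200 - 7*sqrt(2) ≈ -209.90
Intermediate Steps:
w(x, Z) = sqrt(32 + x)
O(X, f) = f*(1 + f)
t = -200 (t = -2 - 6*(2*(1 + 2) - 1*(-27)) = -2 - 6*(2*3 + 27) = -2 - 6*(6 + 27) = -2 - 6*33 = -2 - 198 = -200)
t - w(66, 44) = -200 - sqrt(32 + 66) = -200 - sqrt(98) = -200 - 7*sqrt(2)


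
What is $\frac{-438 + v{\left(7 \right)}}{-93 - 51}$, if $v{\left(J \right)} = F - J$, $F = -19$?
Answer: $\frac{29}{9} \approx 3.2222$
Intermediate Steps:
$v{\left(J \right)} = -19 - J$
$\frac{-438 + v{\left(7 \right)}}{-93 - 51} = \frac{-438 - 26}{-93 - 51} = \frac{-438 - 26}{-144} = \left(-438 - 26\right) \left(- \frac{1}{144}\right) = \left(-464\right) \left(- \frac{1}{144}\right) = \frac{29}{9}$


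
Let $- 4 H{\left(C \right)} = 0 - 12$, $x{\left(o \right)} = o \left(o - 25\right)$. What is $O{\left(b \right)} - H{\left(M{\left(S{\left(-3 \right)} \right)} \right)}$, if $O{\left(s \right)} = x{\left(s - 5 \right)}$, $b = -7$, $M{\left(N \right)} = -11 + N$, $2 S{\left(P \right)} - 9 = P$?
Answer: $441$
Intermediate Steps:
$x{\left(o \right)} = o \left(-25 + o\right)$
$S{\left(P \right)} = \frac{9}{2} + \frac{P}{2}$
$H{\left(C \right)} = 3$ ($H{\left(C \right)} = - \frac{0 - 12}{4} = \left(- \frac{1}{4}\right) \left(-12\right) = 3$)
$O{\left(s \right)} = \left(-30 + s\right) \left(-5 + s\right)$ ($O{\left(s \right)} = \left(s - 5\right) \left(-25 + \left(s - 5\right)\right) = \left(-5 + s\right) \left(-25 + \left(-5 + s\right)\right) = \left(-5 + s\right) \left(-30 + s\right) = \left(-30 + s\right) \left(-5 + s\right)$)
$O{\left(b \right)} - H{\left(M{\left(S{\left(-3 \right)} \right)} \right)} = \left(-30 - 7\right) \left(-5 - 7\right) - 3 = \left(-37\right) \left(-12\right) - 3 = 444 - 3 = 441$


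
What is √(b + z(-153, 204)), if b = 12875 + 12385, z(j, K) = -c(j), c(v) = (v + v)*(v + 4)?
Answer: I*√20334 ≈ 142.6*I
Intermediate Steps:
c(v) = 2*v*(4 + v) (c(v) = (2*v)*(4 + v) = 2*v*(4 + v))
z(j, K) = -2*j*(4 + j)
b = 25260
√(b + z(-153, 204)) = √(25260 - 2*(-153)*(4 - 153)) = √(25260 - 2*(-153)*(-149)) = √(25260 - 45594) = √(-20334) = I*√20334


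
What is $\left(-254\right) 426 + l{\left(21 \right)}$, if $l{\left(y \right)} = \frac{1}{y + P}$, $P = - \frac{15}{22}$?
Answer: $- \frac{48367166}{447} \approx -1.082 \cdot 10^{5}$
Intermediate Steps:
$P = - \frac{15}{22}$ ($P = \left(-15\right) \frac{1}{22} = - \frac{15}{22} \approx -0.68182$)
$l{\left(y \right)} = \frac{1}{- \frac{15}{22} + y}$ ($l{\left(y \right)} = \frac{1}{y - \frac{15}{22}} = \frac{1}{- \frac{15}{22} + y}$)
$\left(-254\right) 426 + l{\left(21 \right)} = \left(-254\right) 426 + \frac{22}{-15 + 22 \cdot 21} = -108204 + \frac{22}{-15 + 462} = -108204 + \frac{22}{447} = - \frac{48367166}{447}$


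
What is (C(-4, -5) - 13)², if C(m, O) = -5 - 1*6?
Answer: 576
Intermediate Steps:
C(m, O) = -11 (C(m, O) = -5 - 6 = -11)
(C(-4, -5) - 13)² = (-11 - 13)² = (-24)² = 576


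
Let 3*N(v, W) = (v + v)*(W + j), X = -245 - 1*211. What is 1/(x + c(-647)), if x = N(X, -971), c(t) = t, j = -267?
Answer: 1/375705 ≈ 2.6617e-6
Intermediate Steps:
X = -456 (X = -245 - 211 = -456)
N(v, W) = 2*v*(-267 + W)/3 (N(v, W) = ((v + v)*(W - 267))/3 = ((2*v)*(-267 + W))/3 = (2*v*(-267 + W))/3 = 2*v*(-267 + W)/3)
x = 376352 (x = (⅔)*(-456)*(-267 - 971) = (⅔)*(-456)*(-1238) = 376352)
1/(x + c(-647)) = 1/(376352 - 647) = 1/375705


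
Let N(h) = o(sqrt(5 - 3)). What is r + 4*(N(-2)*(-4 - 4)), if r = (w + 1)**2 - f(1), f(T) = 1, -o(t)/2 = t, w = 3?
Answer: 15 + 64*sqrt(2) ≈ 105.51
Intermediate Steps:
o(t) = -2*t
r = 15 (r = (3 + 1)**2 - 1*1 = 4**2 - 1 = 16 - 1 = 15)
N(h) = -2*sqrt(2) (N(h) = -2*sqrt(5 - 3) = -2*sqrt(2))
r + 4*(N(-2)*(-4 - 4)) = 15 + 4*((-2*sqrt(2))*(-4 - 4)) = 15 + 4*(-2*sqrt(2)*(-8)) = 15 + 4*(16*sqrt(2)) = 15 + 64*sqrt(2)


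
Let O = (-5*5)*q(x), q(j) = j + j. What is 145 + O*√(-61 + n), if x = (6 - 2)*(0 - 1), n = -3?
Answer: 145 + 1600*I ≈ 145.0 + 1600.0*I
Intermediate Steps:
x = -4 (x = 4*(-1) = -4)
q(j) = 2*j
O = 200 (O = (-5*5)*(2*(-4)) = -25*(-8) = 200)
145 + O*√(-61 + n) = 145 + 200*√(-61 - 3) = 145 + 200*√(-64) = 145 + 200*(8*I) = 145 + 1600*I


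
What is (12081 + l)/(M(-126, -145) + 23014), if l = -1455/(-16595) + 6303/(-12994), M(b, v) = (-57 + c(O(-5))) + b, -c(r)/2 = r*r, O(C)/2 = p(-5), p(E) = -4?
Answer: 521001187563/979114233458 ≈ 0.53211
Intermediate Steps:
O(C) = -8 (O(C) = 2*(-4) = -8)
c(r) = -2*r² (c(r) = -2*r*r = -2*r²)
M(b, v) = -185 + b (M(b, v) = (-57 - 2*(-8)²) + b = (-57 - 2*64) + b = (-57 - 128) + b = -185 + b)
l = -17138403/43127086 (l = -1455*(-1/16595) + 6303*(-1/12994) = 291/3319 - 6303/12994 = -17138403/43127086 ≈ -0.39739)
(12081 + l)/(M(-126, -145) + 23014) = (12081 - 17138403/43127086)/((-185 - 126) + 23014) = 521001187563/(43127086*(-311 + 23014)) = (521001187563/43127086)/22703 = (521001187563/43127086)*(1/22703) = 521001187563/979114233458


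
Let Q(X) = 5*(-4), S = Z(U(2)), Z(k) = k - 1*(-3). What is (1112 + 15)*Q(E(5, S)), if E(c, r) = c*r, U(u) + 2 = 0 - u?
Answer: -22540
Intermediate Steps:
U(u) = -2 - u (U(u) = -2 + (0 - u) = -2 - u)
Z(k) = 3 + k (Z(k) = k + 3 = 3 + k)
S = -1 (S = 3 + (-2 - 1*2) = 3 + (-2 - 2) = 3 - 4 = -1)
Q(X) = -20
(1112 + 15)*Q(E(5, S)) = (1112 + 15)*(-20) = 1127*(-20) = -22540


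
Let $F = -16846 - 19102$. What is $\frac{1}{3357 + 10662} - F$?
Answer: $\frac{503955013}{14019} \approx 35948.0$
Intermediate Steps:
$F = -35948$ ($F = -16846 - 19102 = -35948$)
$\frac{1}{3357 + 10662} - F = \frac{1}{3357 + 10662} - -35948 = \frac{1}{14019} + 35948 = \frac{503955013}{14019}$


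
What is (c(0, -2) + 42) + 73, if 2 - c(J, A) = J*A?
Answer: 117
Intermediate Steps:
c(J, A) = 2 - A*J (c(J, A) = 2 - J*A = 2 - A*J)
(c(0, -2) + 42) + 73 = ((2 - 1*(-2)*0) + 42) + 73 = ((2 + 0) + 42) + 73 = (2 + 42) + 73 = 44 + 73 = 117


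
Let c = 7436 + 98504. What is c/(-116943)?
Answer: -105940/116943 ≈ -0.90591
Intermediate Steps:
c = 105940
c/(-116943) = 105940/(-116943) = 105940*(-1/116943) = -105940/116943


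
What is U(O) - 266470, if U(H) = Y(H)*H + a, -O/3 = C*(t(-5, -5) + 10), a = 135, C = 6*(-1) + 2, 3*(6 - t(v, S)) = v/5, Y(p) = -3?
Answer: -266923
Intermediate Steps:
t(v, S) = 6 - v/15 (t(v, S) = 6 - v/(3*5) = 6 - v/15)
C = -4 (C = -6 + 2 = -4)
O = 196 (O = -(-12)*((6 - 1/15*(-5)) + 10) = -(-12)*((6 + ⅓) + 10) = -(-12)*(19/3 + 10) = -(-12)*49/3 = -3*(-196/3) = 196)
U(H) = 135 - 3*H (U(H) = -3*H + 135 = 135 - 3*H)
U(O) - 266470 = (135 - 3*196) - 266470 = (135 - 588) - 266470 = -453 - 266470 = -266923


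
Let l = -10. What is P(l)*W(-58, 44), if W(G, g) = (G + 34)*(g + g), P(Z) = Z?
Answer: 21120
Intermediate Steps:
W(G, g) = 2*g*(34 + G) (W(G, g) = (34 + G)*(2*g) = 2*g*(34 + G))
P(l)*W(-58, 44) = -20*44*(34 - 58) = -20*44*(-24) = -10*(-2112) = 21120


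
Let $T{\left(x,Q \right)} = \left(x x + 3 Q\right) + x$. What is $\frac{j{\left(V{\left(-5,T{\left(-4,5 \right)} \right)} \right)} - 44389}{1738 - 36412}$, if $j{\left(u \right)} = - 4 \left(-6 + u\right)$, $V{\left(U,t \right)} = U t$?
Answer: $\frac{43825}{34674} \approx 1.2639$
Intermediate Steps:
$T{\left(x,Q \right)} = x + x^{2} + 3 Q$ ($T{\left(x,Q \right)} = \left(x^{2} + 3 Q\right) + x = x + x^{2} + 3 Q$)
$j{\left(u \right)} = 24 - 4 u$
$\frac{j{\left(V{\left(-5,T{\left(-4,5 \right)} \right)} \right)} - 44389}{1738 - 36412} = \frac{\left(24 - 4 \left(- 5 \left(-4 + \left(-4\right)^{2} + 3 \cdot 5\right)\right)\right) - 44389}{1738 - 36412} = \frac{\left(24 - 4 \left(- 5 \left(-4 + 16 + 15\right)\right)\right) - 44389}{-34674} = \left(\left(24 - 4 \left(\left(-5\right) 27\right)\right) - 44389\right) \left(- \frac{1}{34674}\right) = \left(\left(24 - -540\right) - 44389\right) \left(- \frac{1}{34674}\right) = \left(\left(24 + 540\right) - 44389\right) \left(- \frac{1}{34674}\right) = \left(564 - 44389\right) \left(- \frac{1}{34674}\right) = \left(-43825\right) \left(- \frac{1}{34674}\right) = \frac{43825}{34674}$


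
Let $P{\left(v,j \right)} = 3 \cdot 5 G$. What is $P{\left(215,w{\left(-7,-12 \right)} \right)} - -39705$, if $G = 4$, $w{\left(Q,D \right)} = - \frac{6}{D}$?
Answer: $39765$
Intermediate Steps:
$P{\left(v,j \right)} = 60$ ($P{\left(v,j \right)} = 3 \cdot 5 \cdot 4 = 15 \cdot 4 = 60$)
$P{\left(215,w{\left(-7,-12 \right)} \right)} - -39705 = 60 - -39705 = 60 + 39705 = 39765$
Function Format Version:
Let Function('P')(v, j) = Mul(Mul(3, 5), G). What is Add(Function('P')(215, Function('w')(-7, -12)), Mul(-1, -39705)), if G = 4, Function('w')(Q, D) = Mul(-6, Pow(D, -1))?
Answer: 39765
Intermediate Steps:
Function('P')(v, j) = 60 (Function('P')(v, j) = Mul(Mul(3, 5), 4) = Mul(15, 4) = 60)
Add(Function('P')(215, Function('w')(-7, -12)), Mul(-1, -39705)) = Add(60, Mul(-1, -39705)) = Add(60, 39705) = 39765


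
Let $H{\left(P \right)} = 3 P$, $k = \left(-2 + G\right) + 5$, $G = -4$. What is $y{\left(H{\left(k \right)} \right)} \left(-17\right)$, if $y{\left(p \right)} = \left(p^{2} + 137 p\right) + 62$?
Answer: $5780$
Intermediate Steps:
$k = -1$ ($k = \left(-2 - 4\right) + 5 = -6 + 5 = -1$)
$y{\left(p \right)} = 62 + p^{2} + 137 p$
$y{\left(H{\left(k \right)} \right)} \left(-17\right) = \left(62 + \left(3 \left(-1\right)\right)^{2} + 137 \cdot 3 \left(-1\right)\right) \left(-17\right) = \left(62 + \left(-3\right)^{2} + 137 \left(-3\right)\right) \left(-17\right) = \left(62 + 9 - 411\right) \left(-17\right) = \left(-340\right) \left(-17\right) = 5780$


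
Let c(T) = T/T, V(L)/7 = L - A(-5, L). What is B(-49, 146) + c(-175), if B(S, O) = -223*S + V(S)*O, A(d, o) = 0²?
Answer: -39150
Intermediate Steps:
A(d, o) = 0
V(L) = 7*L (V(L) = 7*(L - 1*0) = 7*(L + 0) = 7*L)
c(T) = 1
B(S, O) = -223*S + 7*O*S (B(S, O) = -223*S + (7*S)*O = -223*S + 7*O*S)
B(-49, 146) + c(-175) = -49*(-223 + 7*146) + 1 = -49*(-223 + 1022) + 1 = -49*799 + 1 = -39151 + 1 = -39150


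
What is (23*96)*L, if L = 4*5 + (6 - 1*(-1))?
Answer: 59616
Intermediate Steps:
L = 27 (L = 20 + (6 + 1) = 20 + 7 = 27)
(23*96)*L = (23*96)*27 = 2208*27 = 59616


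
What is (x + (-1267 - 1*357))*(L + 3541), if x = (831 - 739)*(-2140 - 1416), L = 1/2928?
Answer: -142031903251/122 ≈ -1.1642e+9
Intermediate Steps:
L = 1/2928 ≈ 0.00034153
x = -327152 (x = 92*(-3556) = -327152)
(x + (-1267 - 1*357))*(L + 3541) = (-327152 + (-1267 - 1*357))*(1/2928 + 3541) = (-327152 + (-1267 - 357))*(10368049/2928) = (-327152 - 1624)*(10368049/2928) = -328776*10368049/2928 = -142031903251/122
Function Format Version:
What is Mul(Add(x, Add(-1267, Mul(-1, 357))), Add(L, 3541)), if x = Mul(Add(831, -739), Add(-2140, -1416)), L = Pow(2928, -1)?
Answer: Rational(-142031903251, 122) ≈ -1.1642e+9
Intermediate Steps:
L = Rational(1, 2928) ≈ 0.00034153
x = -327152 (x = Mul(92, -3556) = -327152)
Mul(Add(x, Add(-1267, Mul(-1, 357))), Add(L, 3541)) = Mul(Add(-327152, Add(-1267, Mul(-1, 357))), Add(Rational(1, 2928), 3541)) = Mul(Add(-327152, Add(-1267, -357)), Rational(10368049, 2928)) = Mul(Add(-327152, -1624), Rational(10368049, 2928)) = Mul(-328776, Rational(10368049, 2928)) = Rational(-142031903251, 122)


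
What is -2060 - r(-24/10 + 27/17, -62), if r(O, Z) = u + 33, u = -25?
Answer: -2068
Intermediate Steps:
r(O, Z) = 8 (r(O, Z) = -25 + 33 = 8)
-2060 - r(-24/10 + 27/17, -62) = -2060 - 1*8 = -2060 - 8 = -2068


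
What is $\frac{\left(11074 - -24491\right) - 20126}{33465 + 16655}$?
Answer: $\frac{15439}{50120} \approx 0.30804$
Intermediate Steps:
$\frac{\left(11074 - -24491\right) - 20126}{33465 + 16655} = \frac{\left(11074 + 24491\right) - 20126}{50120} = \left(35565 - 20126\right) \frac{1}{50120} = 15439 \cdot \frac{1}{50120} = \frac{15439}{50120}$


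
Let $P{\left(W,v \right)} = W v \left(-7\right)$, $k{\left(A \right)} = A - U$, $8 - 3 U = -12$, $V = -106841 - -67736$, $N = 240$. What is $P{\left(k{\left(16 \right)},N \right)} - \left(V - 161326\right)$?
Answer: $184751$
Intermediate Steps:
$V = -39105$ ($V = -106841 + 67736 = -39105$)
$U = \frac{20}{3}$ ($U = \frac{8}{3} - -4 = \frac{8}{3} + 4 = \frac{20}{3} \approx 6.6667$)
$k{\left(A \right)} = - \frac{20}{3} + A$ ($k{\left(A \right)} = A - \frac{20}{3} = - \frac{20}{3} + A$)
$P{\left(W,v \right)} = - 7 W v$
$P{\left(k{\left(16 \right)},N \right)} - \left(V - 161326\right) = \left(-7\right) \left(- \frac{20}{3} + 16\right) 240 - \left(-39105 - 161326\right) = \left(-7\right) \frac{28}{3} \cdot 240 - \left(-39105 - 161326\right) = -15680 - -200431 = -15680 + 200431 = 184751$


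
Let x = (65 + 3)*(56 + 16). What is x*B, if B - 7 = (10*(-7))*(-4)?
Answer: 1405152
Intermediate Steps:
B = 287 (B = 7 + (10*(-7))*(-4) = 7 - 70*(-4) = 7 + 280 = 287)
x = 4896 (x = 68*72 = 4896)
x*B = 4896*287 = 1405152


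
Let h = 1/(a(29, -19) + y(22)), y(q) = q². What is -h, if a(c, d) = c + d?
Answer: -1/494 ≈ -0.0020243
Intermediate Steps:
h = 1/494 (h = 1/((29 - 19) + 22²) = 1/(10 + 484) = 1/494 ≈ 0.0020243)
-h = -1*1/494 = -1/494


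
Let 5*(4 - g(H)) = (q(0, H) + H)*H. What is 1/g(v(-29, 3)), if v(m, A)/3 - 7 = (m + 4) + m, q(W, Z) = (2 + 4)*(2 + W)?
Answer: -5/18169 ≈ -0.00027519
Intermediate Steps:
q(W, Z) = 12 + 6*W (q(W, Z) = 6*(2 + W) = 12 + 6*W)
v(m, A) = 33 + 6*m (v(m, A) = 21 + 3*((m + 4) + m) = 21 + 3*((4 + m) + m) = 21 + 3*(4 + 2*m) = 21 + (12 + 6*m) = 33 + 6*m)
g(H) = 4 - H*(12 + H)/5 (g(H) = 4 - ((12 + 6*0) + H)*H/5 = 4 - ((12 + 0) + H)*H/5 = 4 - (12 + H)*H/5 = 4 - H*(12 + H)/5)
1/g(v(-29, 3)) = 1/(4 - 12*(33 + 6*(-29))/5 - (33 + 6*(-29))**2/5) = 1/(4 - 12*(33 - 174)/5 - (33 - 174)**2/5) = 1/(4 - 12/5*(-141) - 1/5*(-141)**2) = 1/(4 + 1692/5 - 1/5*19881) = 1/(4 + 1692/5 - 19881/5) = 1/(-18169/5) = -5/18169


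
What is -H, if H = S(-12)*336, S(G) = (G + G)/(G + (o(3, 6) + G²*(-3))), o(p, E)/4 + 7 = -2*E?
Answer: -1008/65 ≈ -15.508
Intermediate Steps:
o(p, E) = -28 - 8*E (o(p, E) = -28 + 4*(-2*E) = -28 - 8*E)
S(G) = 2*G/(-76 + G - 3*G²) (S(G) = (G + G)/(G + ((-28 - 8*6) + G²*(-3))) = (2*G)/(G + ((-28 - 48) - 3*G²)) = (2*G)/(G + (-76 - 3*G²)) = (2*G)/(-76 + G - 3*G²) = 2*G/(-76 + G - 3*G²))
H = 1008/65 (H = -2*(-12)/(76 - 1*(-12) + 3*(-12)²)*336 = -2*(-12)/(76 + 12 + 3*144)*336 = -2*(-12)/(76 + 12 + 432)*336 = -2*(-12)/520*336 = -2*(-12)*1/520*336 = (3/65)*336 = 1008/65 ≈ 15.508)
-H = -1*1008/65 = -1008/65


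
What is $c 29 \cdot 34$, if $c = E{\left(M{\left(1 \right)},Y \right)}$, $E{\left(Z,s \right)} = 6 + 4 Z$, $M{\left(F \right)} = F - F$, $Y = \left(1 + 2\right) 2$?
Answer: $5916$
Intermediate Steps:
$Y = 6$ ($Y = 3 \cdot 2 = 6$)
$M{\left(F \right)} = 0$
$c = 6$ ($c = 6 + 4 \cdot 0 = 6 + 0 = 6$)
$c 29 \cdot 34 = 6 \cdot 29 \cdot 34 = 174 \cdot 34 = 5916$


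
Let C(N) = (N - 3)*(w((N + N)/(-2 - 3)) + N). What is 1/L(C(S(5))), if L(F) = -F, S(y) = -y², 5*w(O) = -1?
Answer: -5/3528 ≈ -0.0014172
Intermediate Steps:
w(O) = -⅕ (w(O) = (⅕)*(-1) = -⅕)
C(N) = (-3 + N)*(-⅕ + N) (C(N) = (N - 3)*(-⅕ + N) = (-3 + N)*(-⅕ + N))
1/L(C(S(5))) = 1/(-(⅗ + (-1*5²)² - (-16)*5²/5)) = 1/(-(⅗ + (-1*25)² - (-16)*25/5)) = 1/(-(⅗ + (-25)² - 16/5*(-25))) = 1/(-(⅗ + 625 + 80)) = 1/(-1*3528/5) = 1/(-3528/5) = -5/3528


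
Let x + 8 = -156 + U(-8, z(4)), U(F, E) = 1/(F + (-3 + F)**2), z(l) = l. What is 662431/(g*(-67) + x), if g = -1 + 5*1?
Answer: -74854703/48815 ≈ -1533.4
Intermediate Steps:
x = -18531/113 (x = -8 + (-156 + 1/(-8 + (-3 - 8)**2)) = -8 + (-156 + 1/(-8 + (-11)**2)) = -8 + (-156 + 1/(-8 + 121)) = -8 + (-156 + 1/113) = -8 - 17627/113 = -18531/113 ≈ -163.99)
g = 4 (g = -1 + 5 = 4)
662431/(g*(-67) + x) = 662431/(4*(-67) - 18531/113) = 662431/(-268 - 18531/113) = 662431/(-48815/113) = 662431*(-113/48815) = -74854703/48815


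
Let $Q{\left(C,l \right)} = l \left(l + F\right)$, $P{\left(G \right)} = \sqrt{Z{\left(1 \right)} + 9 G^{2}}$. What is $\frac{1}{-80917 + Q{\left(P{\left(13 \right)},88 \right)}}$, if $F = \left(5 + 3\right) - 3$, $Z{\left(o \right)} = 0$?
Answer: $- \frac{1}{72733} \approx -1.3749 \cdot 10^{-5}$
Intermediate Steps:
$F = 5$ ($F = 8 - 3 = 5$)
$P{\left(G \right)} = 3 \sqrt{G^{2}}$ ($P{\left(G \right)} = \sqrt{0 + 9 G^{2}} = \sqrt{9 G^{2}} = 3 \sqrt{G^{2}}$)
$Q{\left(C,l \right)} = l \left(5 + l\right)$ ($Q{\left(C,l \right)} = l \left(l + 5\right) = l \left(5 + l\right)$)
$\frac{1}{-80917 + Q{\left(P{\left(13 \right)},88 \right)}} = \frac{1}{-80917 + 88 \left(5 + 88\right)} = \frac{1}{-80917 + 88 \cdot 93} = \frac{1}{-80917 + 8184} = \frac{1}{-72733} = - \frac{1}{72733}$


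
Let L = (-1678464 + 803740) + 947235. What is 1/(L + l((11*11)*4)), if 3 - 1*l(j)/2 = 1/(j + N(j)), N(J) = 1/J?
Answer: 234257/16987613901 ≈ 1.3790e-5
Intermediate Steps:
l(j) = 6 - 2/(j + 1/j)
L = 72511 (L = -874724 + 947235 = 72511)
1/(L + l((11*11)*4)) = 1/(72511 + 2*(3 + ((11*11)*4)*(-1 + 3*((11*11)*4)))/(1 + ((11*11)*4)**2)) = 1/(72511 + 2*(3 + (121*4)*(-1 + 3*(121*4)))/(1 + (121*4)**2)) = 1/(72511 + 2*(3 + 484*(-1 + 3*484))/(1 + 484**2)) = 1/(72511 + 2*(3 + 484*(-1 + 1452))/(1 + 234256)) = 1/(72511 + 2*(3 + 484*1451)/234257) = 1/(72511 + 2*(1/234257)*(3 + 702284)) = 1/(72511 + 2*(1/234257)*702287) = 1/(72511 + 1404574/234257) = 1/(16987613901/234257) = 234257/16987613901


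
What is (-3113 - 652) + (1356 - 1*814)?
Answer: -3223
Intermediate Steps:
(-3113 - 652) + (1356 - 1*814) = -3765 + (1356 - 814) = -3765 + 542 = -3223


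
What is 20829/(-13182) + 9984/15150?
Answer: -10219459/11094850 ≈ -0.92110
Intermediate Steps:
20829/(-13182) + 9984/15150 = 20829*(-1/13182) + 9984*(1/15150) = -6943/4394 + 1664/2525 = -10219459/11094850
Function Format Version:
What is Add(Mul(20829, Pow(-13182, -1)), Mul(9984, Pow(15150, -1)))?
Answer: Rational(-10219459, 11094850) ≈ -0.92110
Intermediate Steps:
Add(Mul(20829, Pow(-13182, -1)), Mul(9984, Pow(15150, -1))) = Add(Mul(20829, Rational(-1, 13182)), Mul(9984, Rational(1, 15150))) = Add(Rational(-6943, 4394), Rational(1664, 2525)) = Rational(-10219459, 11094850)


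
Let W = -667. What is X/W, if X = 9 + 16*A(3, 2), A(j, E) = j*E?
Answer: -105/667 ≈ -0.15742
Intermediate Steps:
A(j, E) = E*j
X = 105 (X = 9 + 16*(2*3) = 9 + 16*6 = 9 + 96 = 105)
X/W = 105/(-667) = 105*(-1/667) = -105/667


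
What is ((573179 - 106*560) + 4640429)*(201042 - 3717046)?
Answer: -18122356584992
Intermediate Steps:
((573179 - 106*560) + 4640429)*(201042 - 3717046) = ((573179 - 1*59360) + 4640429)*(-3516004) = ((573179 - 59360) + 4640429)*(-3516004) = (513819 + 4640429)*(-3516004) = 5154248*(-3516004) = -18122356584992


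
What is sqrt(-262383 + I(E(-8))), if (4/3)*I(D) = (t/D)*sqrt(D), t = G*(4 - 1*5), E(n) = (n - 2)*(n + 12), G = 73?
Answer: sqrt(-104953200 + 1095*I*sqrt(10))/20 ≈ 0.00845 + 512.23*I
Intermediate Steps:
E(n) = (-2 + n)*(12 + n)
t = -73 (t = 73*(4 - 1*5) = 73*(4 - 5) = 73*(-1) = -73)
I(D) = -219/(4*sqrt(D)) (I(D) = 3*((-73/D)*sqrt(D))/4 = 3*(-73/sqrt(D))/4 = -219/(4*sqrt(D)))
sqrt(-262383 + I(E(-8))) = sqrt(-262383 - 219/(4*sqrt(-24 + (-8)**2 + 10*(-8)))) = sqrt(-262383 - 219/(4*sqrt(-24 + 64 - 80))) = sqrt(-262383 - (-219)*I*sqrt(10)/80) = sqrt(-262383 + 219*I*sqrt(10)/80)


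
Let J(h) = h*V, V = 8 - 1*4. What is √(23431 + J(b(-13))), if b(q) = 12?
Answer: √23479 ≈ 153.23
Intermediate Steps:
V = 4 (V = 8 - 4 = 4)
J(h) = 4*h (J(h) = h*4 = 4*h)
√(23431 + J(b(-13))) = √(23431 + 4*12) = √(23431 + 48) = √23479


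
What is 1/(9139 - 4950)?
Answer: 1/4189 ≈ 0.00023872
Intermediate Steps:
1/(9139 - 4950) = 1/4189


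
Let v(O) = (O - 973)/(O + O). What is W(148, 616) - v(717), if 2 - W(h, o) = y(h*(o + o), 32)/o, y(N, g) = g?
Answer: 117406/55209 ≈ 2.1266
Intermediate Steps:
W(h, o) = 2 - 32/o
v(O) = (-973 + O)/(2*O) (v(O) = (-973 + O)/((2*O)) = (-973 + O)*(1/(2*O)) = (-973 + O)/(2*O))
W(148, 616) - v(717) = (2 - 32/616) - (-973 + 717)/(2*717) = (2 - 32*1/616) - (-256)/(2*717) = (2 - 4/77) - 1*(-128/717) = 150/77 + 128/717 = 117406/55209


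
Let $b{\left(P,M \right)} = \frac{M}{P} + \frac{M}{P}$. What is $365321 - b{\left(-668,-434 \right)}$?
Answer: $\frac{61008390}{167} \approx 3.6532 \cdot 10^{5}$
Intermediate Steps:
$b{\left(P,M \right)} = \frac{2 M}{P}$
$365321 - b{\left(-668,-434 \right)} = 365321 - 2 \left(-434\right) \frac{1}{-668} = 365321 - 2 \left(-434\right) \left(- \frac{1}{668}\right) = 365321 - \frac{217}{167} = \frac{61008390}{167}$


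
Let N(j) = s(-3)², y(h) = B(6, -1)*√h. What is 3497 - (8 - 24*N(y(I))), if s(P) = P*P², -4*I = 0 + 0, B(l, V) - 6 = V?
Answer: 20985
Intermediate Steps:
B(l, V) = 6 + V
I = 0 (I = -(0 + 0)/4 = -¼*0 = 0)
s(P) = P³
y(h) = 5*√h (y(h) = (6 - 1)*√h = 5*√h)
N(j) = 729 (N(j) = ((-3)³)² = (-27)² = 729)
3497 - (8 - 24*N(y(I))) = 3497 - (8 - 24*729) = 3497 - (8 - 17496) = 3497 - 1*(-17488) = 3497 + 17488 = 20985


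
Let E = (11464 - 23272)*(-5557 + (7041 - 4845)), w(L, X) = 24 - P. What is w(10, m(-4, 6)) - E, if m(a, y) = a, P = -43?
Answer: -39686621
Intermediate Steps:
w(L, X) = 67 (w(L, X) = 24 - 1*(-43) = 24 + 43 = 67)
E = 39686688 (E = -11808*(-5557 + 2196) = -11808*(-3361) = 39686688)
w(10, m(-4, 6)) - E = 67 - 1*39686688 = 67 - 39686688 = -39686621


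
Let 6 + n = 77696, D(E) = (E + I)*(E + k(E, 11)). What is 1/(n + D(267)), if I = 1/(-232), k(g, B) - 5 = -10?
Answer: 116/17126573 ≈ 6.7731e-6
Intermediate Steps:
k(g, B) = -5 (k(g, B) = 5 - 10 = -5)
I = -1/232 ≈ -0.0043103
D(E) = (-5 + E)*(-1/232 + E) (D(E) = (E - 1/232)*(E - 5) = (-1/232 + E)*(-5 + E) = (-5 + E)*(-1/232 + E))
n = 77690 (n = -6 + 77696 = 77690)
1/(n + D(267)) = 1/(77690 + (5/232 + 267**2 - 1161/232*267)) = 1/(77690 + (5/232 + 71289 - 309987/232)) = 1/(77690 + 8114533/116) = 1/(17126573/116) = 116/17126573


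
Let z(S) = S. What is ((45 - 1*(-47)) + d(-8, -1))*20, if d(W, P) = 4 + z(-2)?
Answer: 1880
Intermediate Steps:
d(W, P) = 2 (d(W, P) = 4 - 2 = 2)
((45 - 1*(-47)) + d(-8, -1))*20 = ((45 - 1*(-47)) + 2)*20 = ((45 + 47) + 2)*20 = (92 + 2)*20 = 94*20 = 1880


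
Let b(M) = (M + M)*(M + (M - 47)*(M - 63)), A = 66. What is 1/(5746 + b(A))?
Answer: 1/21982 ≈ 4.5492e-5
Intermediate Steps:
b(M) = 2*M*(M + (-63 + M)*(-47 + M)) (b(M) = (2*M)*(M + (-47 + M)*(-63 + M)) = (2*M)*(M + (-63 + M)*(-47 + M)) = 2*M*(M + (-63 + M)*(-47 + M)))
1/(5746 + b(A)) = 1/(5746 + 2*66*(2961 + 66² - 109*66)) = 1/(5746 + 2*66*(2961 + 4356 - 7194)) = 1/(5746 + 2*66*123) = 1/(5746 + 16236) = 1/21982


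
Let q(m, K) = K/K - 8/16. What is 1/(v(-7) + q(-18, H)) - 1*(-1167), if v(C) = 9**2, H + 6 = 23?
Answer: 190223/163 ≈ 1167.0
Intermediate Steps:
H = 17 (H = -6 + 23 = 17)
v(C) = 81
q(m, K) = 1/2 (q(m, K) = 1 - 8*1/16 = 1 - 1/2 = 1/2)
1/(v(-7) + q(-18, H)) - 1*(-1167) = 1/(81 + 1/2) - 1*(-1167) = 1/(163/2) + 1167 = 2/163 + 1167 = 190223/163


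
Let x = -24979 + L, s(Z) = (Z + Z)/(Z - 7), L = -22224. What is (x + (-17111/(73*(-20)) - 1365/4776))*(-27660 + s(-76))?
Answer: 15737720875650259/12057410 ≈ 1.3052e+9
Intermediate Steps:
s(Z) = 2*Z/(-7 + Z) (s(Z) = (2*Z)/(-7 + Z) = 2*Z/(-7 + Z))
x = -47203 (x = -24979 - 22224 = -47203)
(x + (-17111/(73*(-20)) - 1365/4776))*(-27660 + s(-76)) = (-47203 + (-17111/(73*(-20)) - 1365/4776))*(-27660 + 2*(-76)/(-7 - 76)) = (-47203 + (-17111/(-1460) - 1365*1/4776))*(-27660 + 2*(-76)/(-83)) = (-47203 + (-17111*(-1/1460) - 455/1592))*(-27660 + 2*(-76)*(-1/83)) = (-47203 + (17111/1460 - 455/1592))*(-27660 + 152/83) = (-47203 + 6644103/581080)*(-2295628/83) = -27422075137/581080*(-2295628/83) = 15737720875650259/12057410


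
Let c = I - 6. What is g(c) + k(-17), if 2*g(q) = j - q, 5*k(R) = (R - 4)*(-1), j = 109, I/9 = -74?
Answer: 3947/10 ≈ 394.70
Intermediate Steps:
I = -666 (I = 9*(-74) = -666)
c = -672 (c = -666 - 6 = -672)
k(R) = ⅘ - R/5 (k(R) = ((R - 4)*(-1))/5 = ((-4 + R)*(-1))/5 = (4 - R)/5 = ⅘ - R/5)
g(q) = 109/2 - q/2 (g(q) = (109 - q)/2 = 109/2 - q/2)
g(c) + k(-17) = (109/2 - ½*(-672)) + (⅘ - ⅕*(-17)) = (109/2 + 336) + (⅘ + 17/5) = 781/2 + 21/5 = 3947/10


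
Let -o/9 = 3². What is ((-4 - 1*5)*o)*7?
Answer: 5103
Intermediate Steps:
o = -81 (o = -9*3² = -9*9 = -81)
((-4 - 1*5)*o)*7 = ((-4 - 1*5)*(-81))*7 = ((-4 - 5)*(-81))*7 = -9*(-81)*7 = 729*7 = 5103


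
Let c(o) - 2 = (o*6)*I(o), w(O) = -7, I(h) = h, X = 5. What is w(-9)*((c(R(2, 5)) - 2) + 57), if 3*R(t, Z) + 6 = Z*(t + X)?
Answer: -12971/3 ≈ -4323.7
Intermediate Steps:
R(t, Z) = -2 + Z*(5 + t)/3 (R(t, Z) = -2 + (Z*(t + 5))/3 = -2 + (Z*(5 + t))/3 = -2 + Z*(5 + t)/3)
c(o) = 2 + 6*o² (c(o) = 2 + (o*6)*o = 2 + (6*o)*o = 2 + 6*o²)
w(-9)*((c(R(2, 5)) - 2) + 57) = -7*(((2 + 6*(-2 + (5/3)*5 + (⅓)*5*2)²) - 2) + 57) = -7*(((2 + 6*(-2 + 25/3 + 10/3)²) - 2) + 57) = -7*(((2 + 6*(29/3)²) - 2) + 57) = -7*(((2 + 6*(841/9)) - 2) + 57) = -7*(((2 + 1682/3) - 2) + 57) = -7*((1688/3 - 2) + 57) = -7*(1682/3 + 57) = -7*1853/3 = -12971/3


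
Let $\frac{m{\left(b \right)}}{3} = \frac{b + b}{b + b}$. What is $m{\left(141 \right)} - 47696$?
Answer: $-47693$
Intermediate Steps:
$m{\left(b \right)} = 3$ ($m{\left(b \right)} = 3 \frac{b + b}{b + b} = 3 \frac{2 b}{2 b} = 3 \cdot 2 b \frac{1}{2 b} = 3 \cdot 1 = 3$)
$m{\left(141 \right)} - 47696 = 3 - 47696 = -47693$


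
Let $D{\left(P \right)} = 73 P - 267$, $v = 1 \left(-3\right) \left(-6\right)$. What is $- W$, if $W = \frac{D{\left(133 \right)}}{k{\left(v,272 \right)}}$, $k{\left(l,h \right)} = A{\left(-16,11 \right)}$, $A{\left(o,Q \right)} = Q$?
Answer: $- \frac{9442}{11} \approx -858.36$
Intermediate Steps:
$v = 18$ ($v = \left(-3\right) \left(-6\right) = 18$)
$k{\left(l,h \right)} = 11$
$D{\left(P \right)} = -267 + 73 P$
$W = \frac{9442}{11}$ ($W = \frac{-267 + 73 \cdot 133}{11} = \left(-267 + 9709\right) \frac{1}{11} = 9442 \cdot \frac{1}{11} = \frac{9442}{11} \approx 858.36$)
$- W = \left(-1\right) \frac{9442}{11} = - \frac{9442}{11}$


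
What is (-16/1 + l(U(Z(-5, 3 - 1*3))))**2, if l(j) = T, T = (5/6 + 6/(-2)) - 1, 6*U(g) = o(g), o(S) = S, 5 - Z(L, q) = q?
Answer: 13225/36 ≈ 367.36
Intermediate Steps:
Z(L, q) = 5 - q
U(g) = g/6
T = -19/6 (T = (5*(1/6) + 6*(-1/2)) - 1 = (5/6 - 3) - 1 = -13/6 - 1 = -19/6 ≈ -3.1667)
l(j) = -19/6
(-16/1 + l(U(Z(-5, 3 - 1*3))))**2 = (-16/1 - 19/6)**2 = (-16*1 - 19/6)**2 = (-16 - 19/6)**2 = (-115/6)**2 = 13225/36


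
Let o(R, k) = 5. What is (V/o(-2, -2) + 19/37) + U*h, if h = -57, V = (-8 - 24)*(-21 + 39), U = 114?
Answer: -1223347/185 ≈ -6612.7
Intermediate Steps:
V = -576 (V = -32*18 = -576)
(V/o(-2, -2) + 19/37) + U*h = (-576/5 + 19/37) + 114*(-57) = (-576*1/5 + 19*(1/37)) - 6498 = (-576/5 + 19/37) - 6498 = -21217/185 - 6498 = -1223347/185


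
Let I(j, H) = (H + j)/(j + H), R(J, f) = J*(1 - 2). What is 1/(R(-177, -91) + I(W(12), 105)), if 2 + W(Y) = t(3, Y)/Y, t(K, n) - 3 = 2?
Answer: 1/178 ≈ 0.0056180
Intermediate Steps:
R(J, f) = -J (R(J, f) = J*(-1) = -J)
t(K, n) = 5 (t(K, n) = 3 + 2 = 5)
W(Y) = -2 + 5/Y
I(j, H) = 1 (I(j, H) = (H + j)/(H + j) = 1)
1/(R(-177, -91) + I(W(12), 105)) = 1/(-1*(-177) + 1) = 1/(177 + 1) = 1/178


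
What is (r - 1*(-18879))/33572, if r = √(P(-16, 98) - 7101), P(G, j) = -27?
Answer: 2697/4796 + 9*I*√22/16786 ≈ 0.56234 + 0.0025148*I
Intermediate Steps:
r = 18*I*√22 (r = √(-27 - 7101) = √(-7128) = 18*I*√22 ≈ 84.427*I)
(r - 1*(-18879))/33572 = (18*I*√22 - 1*(-18879))/33572 = (18*I*√22 + 18879)*(1/33572) = (18879 + 18*I*√22)*(1/33572) = 2697/4796 + 9*I*√22/16786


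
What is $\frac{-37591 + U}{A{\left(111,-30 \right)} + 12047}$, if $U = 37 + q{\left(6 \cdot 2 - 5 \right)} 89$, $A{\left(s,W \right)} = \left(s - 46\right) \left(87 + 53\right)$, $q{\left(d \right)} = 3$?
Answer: $- \frac{12429}{7049} \approx -1.7632$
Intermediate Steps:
$A{\left(s,W \right)} = -6440 + 140 s$ ($A{\left(s,W \right)} = \left(-46 + s\right) 140 = -6440 + 140 s$)
$U = 304$ ($U = 37 + 3 \cdot 89 = 37 + 267 = 304$)
$\frac{-37591 + U}{A{\left(111,-30 \right)} + 12047} = \frac{-37591 + 304}{\left(-6440 + 140 \cdot 111\right) + 12047} = - \frac{37287}{\left(-6440 + 15540\right) + 12047} = - \frac{37287}{9100 + 12047} = - \frac{37287}{21147} = \left(-37287\right) \frac{1}{21147} = - \frac{12429}{7049}$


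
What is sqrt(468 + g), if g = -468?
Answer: 0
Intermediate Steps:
sqrt(468 + g) = sqrt(468 - 468) = sqrt(0) = 0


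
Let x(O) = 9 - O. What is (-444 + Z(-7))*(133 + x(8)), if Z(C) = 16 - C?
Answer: -56414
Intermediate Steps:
(-444 + Z(-7))*(133 + x(8)) = (-444 + (16 - 1*(-7)))*(133 + (9 - 1*8)) = (-444 + (16 + 7))*(133 + (9 - 8)) = (-444 + 23)*(133 + 1) = -421*134 = -56414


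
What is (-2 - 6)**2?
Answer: 64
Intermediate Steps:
(-2 - 6)**2 = (-8)**2 = 64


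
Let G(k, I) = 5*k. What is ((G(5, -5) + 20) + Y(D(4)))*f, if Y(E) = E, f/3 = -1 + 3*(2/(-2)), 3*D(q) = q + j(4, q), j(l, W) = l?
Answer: -572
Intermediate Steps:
D(q) = 4/3 + q/3 (D(q) = (q + 4)/3 = (4 + q)/3 = 4/3 + q/3)
f = -12 (f = 3*(-1 + 3*(2/(-2))) = 3*(-1 + 3*(2*(-1/2))) = 3*(-1 + 3*(-1)) = 3*(-1 - 3) = 3*(-4) = -12)
((G(5, -5) + 20) + Y(D(4)))*f = ((5*5 + 20) + (4/3 + (1/3)*4))*(-12) = ((25 + 20) + (4/3 + 4/3))*(-12) = (45 + 8/3)*(-12) = (143/3)*(-12) = -572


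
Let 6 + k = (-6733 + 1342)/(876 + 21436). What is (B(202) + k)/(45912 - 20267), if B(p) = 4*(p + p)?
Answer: 35916929/572191240 ≈ 0.062771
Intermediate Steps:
k = -139263/22312 (k = -6 + (-6733 + 1342)/(876 + 21436) = -6 - 5391/22312 = -139263/22312 ≈ -6.2416)
B(p) = 8*p (B(p) = 4*(2*p) = 8*p)
(B(202) + k)/(45912 - 20267) = (8*202 - 139263/22312)/(45912 - 20267) = (1616 - 139263/22312)/25645 = (35916929/22312)*(1/25645) = 35916929/572191240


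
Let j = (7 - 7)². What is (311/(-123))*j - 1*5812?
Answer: -5812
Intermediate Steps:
j = 0 (j = 0² = 0)
(311/(-123))*j - 1*5812 = (311/(-123))*0 - 1*5812 = (311*(-1/123))*0 - 5812 = -311/123*0 - 5812 = 0 - 5812 = -5812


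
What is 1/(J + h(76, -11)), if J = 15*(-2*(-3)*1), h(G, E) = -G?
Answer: 1/14 ≈ 0.071429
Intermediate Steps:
J = 90 (J = 15*(6*1) = 15*6 = 90)
1/(J + h(76, -11)) = 1/(90 - 1*76) = 1/(90 - 76) = 1/14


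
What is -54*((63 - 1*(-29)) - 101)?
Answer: 486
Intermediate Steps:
-54*((63 - 1*(-29)) - 101) = -54*((63 + 29) - 101) = -54*(92 - 101) = -54*(-9) = 486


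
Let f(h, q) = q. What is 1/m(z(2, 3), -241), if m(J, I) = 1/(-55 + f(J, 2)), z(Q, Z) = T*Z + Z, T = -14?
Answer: -53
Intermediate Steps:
z(Q, Z) = -13*Z (z(Q, Z) = -14*Z + Z = -13*Z)
m(J, I) = -1/53 (m(J, I) = 1/(-55 + 2) = 1/(-53) = -1/53)
1/m(z(2, 3), -241) = 1/(-1/53) = -53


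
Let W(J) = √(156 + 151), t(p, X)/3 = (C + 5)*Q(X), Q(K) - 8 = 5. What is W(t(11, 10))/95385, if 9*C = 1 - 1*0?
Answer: √307/95385 ≈ 0.00018369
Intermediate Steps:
Q(K) = 13 (Q(K) = 8 + 5 = 13)
C = ⅑ (C = (1 - 1*0)/9 = (1 + 0)/9 = (⅑)*1 = ⅑ ≈ 0.11111)
t(p, X) = 598/3 (t(p, X) = 3*((⅑ + 5)*13) = 3*((46/9)*13) = 3*(598/9) = 598/3)
W(J) = √307
W(t(11, 10))/95385 = √307/95385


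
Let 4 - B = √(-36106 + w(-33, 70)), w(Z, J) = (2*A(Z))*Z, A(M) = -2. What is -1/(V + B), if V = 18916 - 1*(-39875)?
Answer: -58795/3456887999 - I*√35974/3456887999 ≈ -1.7008e-5 - 5.4867e-8*I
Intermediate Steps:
V = 58791 (V = 18916 + 39875 = 58791)
w(Z, J) = -4*Z (w(Z, J) = (2*(-2))*Z = -4*Z)
B = 4 - I*√35974 (B = 4 - √(-36106 - 4*(-33)) = 4 - √(-36106 + 132) = 4 - √(-35974) = 4 - I*√35974 ≈ 4.0 - 189.67*I)
-1/(V + B) = -1/(58791 + (4 - I*√35974)) = -1/(58795 - I*√35974)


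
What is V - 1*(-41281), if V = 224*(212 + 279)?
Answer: 151265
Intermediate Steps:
V = 109984 (V = 224*491 = 109984)
V - 1*(-41281) = 109984 - 1*(-41281) = 109984 + 41281 = 151265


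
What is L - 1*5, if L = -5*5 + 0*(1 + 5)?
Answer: -30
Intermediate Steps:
L = -25 (L = -25 + 0*6 = -25 + 0 = -25)
L - 1*5 = -25 - 1*5 = -25 - 5 = -30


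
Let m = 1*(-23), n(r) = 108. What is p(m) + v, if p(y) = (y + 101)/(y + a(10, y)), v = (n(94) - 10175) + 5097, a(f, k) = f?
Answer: -4976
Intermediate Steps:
v = -4970 (v = (108 - 10175) + 5097 = -10067 + 5097 = -4970)
m = -23
p(y) = (101 + y)/(10 + y) (p(y) = (y + 101)/(y + 10) = (101 + y)/(10 + y))
p(m) + v = (101 - 23)/(10 - 23) - 4970 = 78/(-13) - 4970 = -1/13*78 - 4970 = -6 - 4970 = -4976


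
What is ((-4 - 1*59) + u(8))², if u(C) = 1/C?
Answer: 253009/64 ≈ 3953.3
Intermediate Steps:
((-4 - 1*59) + u(8))² = ((-4 - 1*59) + 1/8)² = ((-4 - 59) + ⅛)² = (-63 + ⅛)² = (-503/8)² = 253009/64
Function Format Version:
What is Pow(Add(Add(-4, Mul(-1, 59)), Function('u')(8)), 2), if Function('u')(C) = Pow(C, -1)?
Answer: Rational(253009, 64) ≈ 3953.3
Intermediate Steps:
Pow(Add(Add(-4, Mul(-1, 59)), Function('u')(8)), 2) = Pow(Add(Add(-4, Mul(-1, 59)), Pow(8, -1)), 2) = Pow(Add(Add(-4, -59), Rational(1, 8)), 2) = Pow(Add(-63, Rational(1, 8)), 2) = Pow(Rational(-503, 8), 2) = Rational(253009, 64)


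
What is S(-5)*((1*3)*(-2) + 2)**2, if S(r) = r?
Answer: -80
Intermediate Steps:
S(-5)*((1*3)*(-2) + 2)**2 = -5*((1*3)*(-2) + 2)**2 = -5*(3*(-2) + 2)**2 = -5*(-6 + 2)**2 = -5*(-4)**2 = -5*16 = -80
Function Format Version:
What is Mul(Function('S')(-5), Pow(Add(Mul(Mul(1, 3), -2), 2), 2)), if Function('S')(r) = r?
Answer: -80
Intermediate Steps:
Mul(Function('S')(-5), Pow(Add(Mul(Mul(1, 3), -2), 2), 2)) = Mul(-5, Pow(Add(Mul(Mul(1, 3), -2), 2), 2)) = Mul(-5, Pow(Add(Mul(3, -2), 2), 2)) = Mul(-5, Pow(Add(-6, 2), 2)) = Mul(-5, Pow(-4, 2)) = Mul(-5, 16) = -80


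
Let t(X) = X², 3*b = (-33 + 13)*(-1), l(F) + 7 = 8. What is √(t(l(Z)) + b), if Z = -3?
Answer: √69/3 ≈ 2.7689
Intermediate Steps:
l(F) = 1 (l(F) = -7 + 8 = 1)
b = 20/3 (b = ((-33 + 13)*(-1))/3 = (-20*(-1))/3 = (⅓)*20 = 20/3 ≈ 6.6667)
√(t(l(Z)) + b) = √(1² + 20/3) = √(1 + 20/3) = √(23/3) = √69/3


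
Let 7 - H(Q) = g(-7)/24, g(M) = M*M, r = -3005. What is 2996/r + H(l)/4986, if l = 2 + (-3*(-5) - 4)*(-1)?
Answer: -358155749/359590320 ≈ -0.99601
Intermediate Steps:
g(M) = M²
l = -9 (l = 2 + (15 - 4)*(-1) = 2 + 11*(-1) = 2 - 11 = -9)
H(Q) = 119/24 (H(Q) = 7 - (-7)²/24 = 7 - 49/24 = 119/24)
2996/r + H(l)/4986 = 2996/(-3005) + (119/24)/4986 = 2996*(-1/3005) + (119/24)*(1/4986) = -2996/3005 + 119/119664 = -358155749/359590320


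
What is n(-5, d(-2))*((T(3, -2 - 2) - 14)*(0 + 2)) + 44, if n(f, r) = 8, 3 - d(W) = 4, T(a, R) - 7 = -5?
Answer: -148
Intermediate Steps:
T(a, R) = 2 (T(a, R) = 7 - 5 = 2)
d(W) = -1 (d(W) = 3 - 1*4 = 3 - 4 = -1)
n(-5, d(-2))*((T(3, -2 - 2) - 14)*(0 + 2)) + 44 = 8*((2 - 14)*(0 + 2)) + 44 = 8*(-12*2) + 44 = 8*(-24) + 44 = -192 + 44 = -148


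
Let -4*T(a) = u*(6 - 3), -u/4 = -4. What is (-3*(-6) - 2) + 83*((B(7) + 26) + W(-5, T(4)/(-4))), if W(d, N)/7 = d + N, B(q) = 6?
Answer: 1510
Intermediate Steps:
u = 16 (u = -4*(-4) = 16)
T(a) = -12 (T(a) = -4*(6 - 3) = -4*3 = -¼*48 = -12)
W(d, N) = 7*N + 7*d (W(d, N) = 7*(d + N) = 7*(N + d) = 7*N + 7*d)
(-3*(-6) - 2) + 83*((B(7) + 26) + W(-5, T(4)/(-4))) = (-3*(-6) - 2) + 83*((6 + 26) + (7*(-12/(-4)) + 7*(-5))) = (18 - 2) + 83*(32 + (7*(-12*(-¼)) - 35)) = 16 + 83*(32 + (7*3 - 35)) = 16 + 83*(32 + (21 - 35)) = 16 + 83*(32 - 14) = 16 + 83*18 = 16 + 1494 = 1510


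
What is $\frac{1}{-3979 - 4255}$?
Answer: $- \frac{1}{8234} \approx -0.00012145$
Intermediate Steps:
$\frac{1}{-3979 - 4255} = \frac{1}{-8234} = - \frac{1}{8234}$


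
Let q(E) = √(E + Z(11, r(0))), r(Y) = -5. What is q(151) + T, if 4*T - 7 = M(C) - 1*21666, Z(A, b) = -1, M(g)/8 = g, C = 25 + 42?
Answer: -21123/4 + 5*√6 ≈ -5268.5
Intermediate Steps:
C = 67
M(g) = 8*g
q(E) = √(-1 + E) (q(E) = √(E - 1) = √(-1 + E))
T = -21123/4 (T = 7/4 + (8*67 - 1*21666)/4 = 7/4 + (536 - 21666)/4 = 7/4 + (¼)*(-21130) = 7/4 - 10565/2 = -21123/4 ≈ -5280.8)
q(151) + T = √(-1 + 151) - 21123/4 = √150 - 21123/4 = 5*√6 - 21123/4 = -21123/4 + 5*√6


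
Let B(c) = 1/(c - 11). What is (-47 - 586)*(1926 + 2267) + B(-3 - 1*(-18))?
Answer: -10616675/4 ≈ -2.6542e+6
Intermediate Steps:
B(c) = 1/(-11 + c)
(-47 - 586)*(1926 + 2267) + B(-3 - 1*(-18)) = (-47 - 586)*(1926 + 2267) + 1/(-11 + (-3 - 1*(-18))) = -633*4193 + 1/(-11 + (-3 + 18)) = -2654169 + 1/(-11 + 15) = -2654169 + 1/4 = -2654169 + ¼ = -10616675/4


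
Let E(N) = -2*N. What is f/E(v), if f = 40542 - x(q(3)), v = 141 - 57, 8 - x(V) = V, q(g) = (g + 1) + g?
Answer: -40541/168 ≈ -241.32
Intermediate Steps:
q(g) = 1 + 2*g (q(g) = (1 + g) + g = 1 + 2*g)
x(V) = 8 - V
v = 84
f = 40541 (f = 40542 - (8 - (1 + 2*3)) = 40542 - (8 - (1 + 6)) = 40542 - (8 - 1*7) = 40542 - (8 - 7) = 40542 - 1*1 = 40542 - 1 = 40541)
f/E(v) = 40541/((-2*84)) = 40541/(-168) = 40541*(-1/168) = -40541/168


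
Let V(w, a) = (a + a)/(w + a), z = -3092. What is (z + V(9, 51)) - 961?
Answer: -40513/10 ≈ -4051.3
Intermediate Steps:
V(w, a) = 2*a/(a + w) (V(w, a) = (2*a)/(a + w) = 2*a/(a + w))
(z + V(9, 51)) - 961 = (-3092 + 2*51/(51 + 9)) - 961 = (-3092 + 2*51/60) - 961 = (-3092 + 2*51*(1/60)) - 961 = (-3092 + 17/10) - 961 = -30903/10 - 961 = -40513/10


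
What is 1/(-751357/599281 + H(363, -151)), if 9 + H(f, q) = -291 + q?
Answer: -599281/271027088 ≈ -0.0022111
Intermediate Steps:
H(f, q) = -300 + q (H(f, q) = -9 + (-291 + q) = -300 + q)
1/(-751357/599281 + H(363, -151)) = 1/(-751357/599281 + (-300 - 151)) = 1/(-751357*1/599281 - 451) = 1/(-751357/599281 - 451) = 1/(-271027088/599281) = -599281/271027088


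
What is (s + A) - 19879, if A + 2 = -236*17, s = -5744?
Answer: -29637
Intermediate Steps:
A = -4014 (A = -2 - 236*17 = -2 - 4012 = -4014)
(s + A) - 19879 = (-5744 - 4014) - 19879 = -9758 - 19879 = -29637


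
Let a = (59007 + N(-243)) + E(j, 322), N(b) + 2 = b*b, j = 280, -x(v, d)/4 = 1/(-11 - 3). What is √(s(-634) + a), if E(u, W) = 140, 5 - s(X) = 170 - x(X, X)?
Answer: √5783435/7 ≈ 343.55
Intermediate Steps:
x(v, d) = 2/7 (x(v, d) = -4/(-11 - 3) = -4/(-14) = -4*(-1/14) = 2/7)
s(X) = -1153/7 (s(X) = 5 - (170 - 1*2/7) = 5 - (170 - 2/7) = 5 - 1*1188/7 = 5 - 1188/7 = -1153/7)
N(b) = -2 + b² (N(b) = -2 + b*b = -2 + b²)
a = 118194 (a = (59007 + (-2 + (-243)²)) + 140 = (59007 + (-2 + 59049)) + 140 = (59007 + 59047) + 140 = 118054 + 140 = 118194)
√(s(-634) + a) = √(-1153/7 + 118194) = √(826205/7) = √5783435/7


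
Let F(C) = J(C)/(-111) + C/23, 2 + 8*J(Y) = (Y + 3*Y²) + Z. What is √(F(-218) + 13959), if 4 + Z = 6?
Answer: √359501831085/5106 ≈ 117.43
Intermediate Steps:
Z = 2 (Z = -4 + 6 = 2)
J(Y) = Y/8 + 3*Y²/8 (J(Y) = -¼ + ((Y + 3*Y²) + 2)/8 = -¼ + (2 + Y + 3*Y²)/8 = -¼ + (¼ + Y/8 + 3*Y²/8) = Y/8 + 3*Y²/8)
F(C) = C/23 - C*(1 + 3*C)/888 (F(C) = (C*(1 + 3*C)/8)/(-111) + C/23 = (C*(1 + 3*C)/8)*(-1/111) + C*(1/23) = -C*(1 + 3*C)/888 + C/23 = C/23 - C*(1 + 3*C)/888)
√(F(-218) + 13959) = √((1/20424)*(-218)*(865 - 69*(-218)) + 13959) = √((1/20424)*(-218)*(865 + 15042) + 13959) = √((1/20424)*(-218)*15907 + 13959) = √(-1733863/10212 + 13959) = √(140815445/10212) = √359501831085/5106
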